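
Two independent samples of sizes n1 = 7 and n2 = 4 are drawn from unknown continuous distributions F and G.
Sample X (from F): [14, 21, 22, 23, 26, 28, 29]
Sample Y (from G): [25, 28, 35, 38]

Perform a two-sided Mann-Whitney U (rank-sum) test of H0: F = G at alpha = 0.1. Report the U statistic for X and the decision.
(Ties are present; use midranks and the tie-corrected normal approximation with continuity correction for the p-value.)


Step 1: Combine and sort all 11 observations; assign midranks.
sorted (value, group): (14,X), (21,X), (22,X), (23,X), (25,Y), (26,X), (28,X), (28,Y), (29,X), (35,Y), (38,Y)
ranks: 14->1, 21->2, 22->3, 23->4, 25->5, 26->6, 28->7.5, 28->7.5, 29->9, 35->10, 38->11
Step 2: Rank sum for X: R1 = 1 + 2 + 3 + 4 + 6 + 7.5 + 9 = 32.5.
Step 3: U_X = R1 - n1(n1+1)/2 = 32.5 - 7*8/2 = 32.5 - 28 = 4.5.
       U_Y = n1*n2 - U_X = 28 - 4.5 = 23.5.
Step 4: Ties are present, so use the tie-corrected normal approximation (with continuity correction) for the p-value.
Step 5: p-value = 0.088247; compare to alpha = 0.1. reject H0.

U_X = 4.5, p = 0.088247, reject H0 at alpha = 0.1.


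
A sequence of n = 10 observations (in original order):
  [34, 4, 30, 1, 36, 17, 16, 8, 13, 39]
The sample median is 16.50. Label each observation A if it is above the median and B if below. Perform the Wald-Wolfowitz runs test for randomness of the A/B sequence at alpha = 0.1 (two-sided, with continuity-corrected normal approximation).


Step 1: Compute median = 16.50; label A = above, B = below.
Labels in order: ABABAABBBA  (n_A = 5, n_B = 5)
Step 2: Count runs R = 7.
Step 3: Under H0 (random ordering), E[R] = 2*n_A*n_B/(n_A+n_B) + 1 = 2*5*5/10 + 1 = 6.0000.
        Var[R] = 2*n_A*n_B*(2*n_A*n_B - n_A - n_B) / ((n_A+n_B)^2 * (n_A+n_B-1)) = 2000/900 = 2.2222.
        SD[R] = 1.4907.
Step 4: Continuity-corrected z = (R - 0.5 - E[R]) / SD[R] = (7 - 0.5 - 6.0000) / 1.4907 = 0.3354.
Step 5: Two-sided p-value via normal approximation = 2*(1 - Phi(|z|)) = 0.737316.
Step 6: alpha = 0.1. fail to reject H0.

R = 7, z = 0.3354, p = 0.737316, fail to reject H0.


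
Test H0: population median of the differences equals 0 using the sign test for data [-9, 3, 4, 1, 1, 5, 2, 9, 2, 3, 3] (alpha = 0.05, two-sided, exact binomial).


Step 1: Discard zero differences. Original n = 11; n_eff = number of nonzero differences = 11.
Nonzero differences (with sign): -9, +3, +4, +1, +1, +5, +2, +9, +2, +3, +3
Step 2: Count signs: positive = 10, negative = 1.
Step 3: Under H0: P(positive) = 0.5, so the number of positives S ~ Bin(11, 0.5).
Step 4: Two-sided exact p-value = sum of Bin(11,0.5) probabilities at or below the observed probability = 0.011719.
Step 5: alpha = 0.05. reject H0.

n_eff = 11, pos = 10, neg = 1, p = 0.011719, reject H0.


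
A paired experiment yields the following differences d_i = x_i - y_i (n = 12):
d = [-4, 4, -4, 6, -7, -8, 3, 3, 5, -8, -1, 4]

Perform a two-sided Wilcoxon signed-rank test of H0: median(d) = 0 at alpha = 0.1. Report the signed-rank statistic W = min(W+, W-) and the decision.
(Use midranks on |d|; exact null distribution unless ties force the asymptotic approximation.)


Step 1: Drop any zero differences (none here) and take |d_i|.
|d| = [4, 4, 4, 6, 7, 8, 3, 3, 5, 8, 1, 4]
Step 2: Midrank |d_i| (ties get averaged ranks).
ranks: |4|->5.5, |4|->5.5, |4|->5.5, |6|->9, |7|->10, |8|->11.5, |3|->2.5, |3|->2.5, |5|->8, |8|->11.5, |1|->1, |4|->5.5
Step 3: Attach original signs; sum ranks with positive sign and with negative sign.
W+ = 5.5 + 9 + 2.5 + 2.5 + 8 + 5.5 = 33
W- = 5.5 + 5.5 + 10 + 11.5 + 11.5 + 1 = 45
(Check: W+ + W- = 78 should equal n(n+1)/2 = 78.)
Step 4: Test statistic W = min(W+, W-) = 33.
Step 5: Ties in |d|, so use the tie-corrected normal approximation.
        E[W] = n(n+1)/4 = 12*13/4 = 39.
        Tie groups: |d|=3 (t=2), |d|=4 (t=4), |d|=8 (t=2); sum(t^3 - t) = 72.
        Var[W] = n(n+1)(2n+1)/24 - sum(t^3-t)/48 = 3900/24 - 72/48 = 161.
        z = (W - E[W]) / sqrt(Var[W]) = (33 - 39) / 12.6886 = -0.4729.
        Two-sided p = 2*Phi(z) = 0.636309.
Step 6: alpha = 0.1. fail to reject H0.

W+ = 33, W- = 45, W = min = 33, p = 0.636309, fail to reject H0.


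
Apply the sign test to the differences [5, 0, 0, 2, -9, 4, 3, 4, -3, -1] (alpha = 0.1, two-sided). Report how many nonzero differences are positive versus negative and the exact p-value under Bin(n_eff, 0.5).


Step 1: Discard zero differences. Original n = 10; n_eff = number of nonzero differences = 8.
Nonzero differences (with sign): +5, +2, -9, +4, +3, +4, -3, -1
Step 2: Count signs: positive = 5, negative = 3.
Step 3: Under H0: P(positive) = 0.5, so the number of positives S ~ Bin(8, 0.5).
Step 4: Two-sided exact p-value = sum of Bin(8,0.5) probabilities at or below the observed probability = 0.726562.
Step 5: alpha = 0.1. fail to reject H0.

n_eff = 8, pos = 5, neg = 3, p = 0.726562, fail to reject H0.


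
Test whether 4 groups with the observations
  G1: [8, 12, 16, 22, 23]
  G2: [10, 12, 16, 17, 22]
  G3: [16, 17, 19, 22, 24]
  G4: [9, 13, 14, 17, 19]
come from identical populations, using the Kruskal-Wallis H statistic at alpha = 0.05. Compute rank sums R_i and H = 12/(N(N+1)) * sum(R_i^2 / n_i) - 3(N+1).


Step 1: Combine all N = 20 observations and assign midranks.
sorted (value, group, rank): (8,G1,1), (9,G4,2), (10,G2,3), (12,G1,4.5), (12,G2,4.5), (13,G4,6), (14,G4,7), (16,G1,9), (16,G2,9), (16,G3,9), (17,G2,12), (17,G3,12), (17,G4,12), (19,G3,14.5), (19,G4,14.5), (22,G1,17), (22,G2,17), (22,G3,17), (23,G1,19), (24,G3,20)
Step 2: Sum ranks within each group.
R_1 = 50.5 (n_1 = 5)
R_2 = 45.5 (n_2 = 5)
R_3 = 72.5 (n_3 = 5)
R_4 = 41.5 (n_4 = 5)
Step 3: H = 12/(N(N+1)) * sum(R_i^2/n_i) - 3(N+1)
     = 12/(20*21) * (50.5^2/5 + 45.5^2/5 + 72.5^2/5 + 41.5^2/5) - 3*21
     = 0.028571 * 2319.8 - 63
     = 3.280000.
Step 4: Ties present; correction factor C = 1 - 84/(20^3 - 20) = 0.989474. Corrected H = 3.280000 / 0.989474 = 3.314894.
Step 5: Under H0, H ~ chi^2(3); p-value = 0.345575.
Step 6: alpha = 0.05. fail to reject H0.

H = 3.3149, df = 3, p = 0.345575, fail to reject H0.


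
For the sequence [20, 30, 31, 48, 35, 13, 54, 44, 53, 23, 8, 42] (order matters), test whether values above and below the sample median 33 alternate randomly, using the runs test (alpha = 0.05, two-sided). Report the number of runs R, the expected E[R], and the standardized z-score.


Step 1: Compute median = 33; label A = above, B = below.
Labels in order: BBBAABAAABBA  (n_A = 6, n_B = 6)
Step 2: Count runs R = 6.
Step 3: Under H0 (random ordering), E[R] = 2*n_A*n_B/(n_A+n_B) + 1 = 2*6*6/12 + 1 = 7.0000.
        Var[R] = 2*n_A*n_B*(2*n_A*n_B - n_A - n_B) / ((n_A+n_B)^2 * (n_A+n_B-1)) = 4320/1584 = 2.7273.
        SD[R] = 1.6514.
Step 4: Continuity-corrected z = (R + 0.5 - E[R]) / SD[R] = (6 + 0.5 - 7.0000) / 1.6514 = -0.3028.
Step 5: Two-sided p-value via normal approximation = 2*(1 - Phi(|z|)) = 0.762069.
Step 6: alpha = 0.05. fail to reject H0.

R = 6, z = -0.3028, p = 0.762069, fail to reject H0.


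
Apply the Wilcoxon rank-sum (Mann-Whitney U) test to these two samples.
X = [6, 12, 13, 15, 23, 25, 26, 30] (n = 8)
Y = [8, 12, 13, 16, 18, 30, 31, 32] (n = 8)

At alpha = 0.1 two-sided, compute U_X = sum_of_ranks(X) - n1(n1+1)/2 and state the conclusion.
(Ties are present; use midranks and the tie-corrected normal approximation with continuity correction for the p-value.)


Step 1: Combine and sort all 16 observations; assign midranks.
sorted (value, group): (6,X), (8,Y), (12,X), (12,Y), (13,X), (13,Y), (15,X), (16,Y), (18,Y), (23,X), (25,X), (26,X), (30,X), (30,Y), (31,Y), (32,Y)
ranks: 6->1, 8->2, 12->3.5, 12->3.5, 13->5.5, 13->5.5, 15->7, 16->8, 18->9, 23->10, 25->11, 26->12, 30->13.5, 30->13.5, 31->15, 32->16
Step 2: Rank sum for X: R1 = 1 + 3.5 + 5.5 + 7 + 10 + 11 + 12 + 13.5 = 63.5.
Step 3: U_X = R1 - n1(n1+1)/2 = 63.5 - 8*9/2 = 63.5 - 36 = 27.5.
       U_Y = n1*n2 - U_X = 64 - 27.5 = 36.5.
Step 4: Ties are present, so use the tie-corrected normal approximation (with continuity correction) for the p-value.
Step 5: p-value = 0.673745; compare to alpha = 0.1. fail to reject H0.

U_X = 27.5, p = 0.673745, fail to reject H0 at alpha = 0.1.


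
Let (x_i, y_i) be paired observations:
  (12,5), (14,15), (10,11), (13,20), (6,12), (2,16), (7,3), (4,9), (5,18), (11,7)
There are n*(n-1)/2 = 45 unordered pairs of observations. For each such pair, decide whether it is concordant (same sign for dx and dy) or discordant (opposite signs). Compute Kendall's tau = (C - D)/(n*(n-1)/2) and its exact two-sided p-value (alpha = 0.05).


Step 1: Enumerate the 45 unordered pairs (i,j) with i<j and classify each by sign(x_j-x_i) * sign(y_j-y_i).
  (1,2):dx=+2,dy=+10->C; (1,3):dx=-2,dy=+6->D; (1,4):dx=+1,dy=+15->C; (1,5):dx=-6,dy=+7->D
  (1,6):dx=-10,dy=+11->D; (1,7):dx=-5,dy=-2->C; (1,8):dx=-8,dy=+4->D; (1,9):dx=-7,dy=+13->D
  (1,10):dx=-1,dy=+2->D; (2,3):dx=-4,dy=-4->C; (2,4):dx=-1,dy=+5->D; (2,5):dx=-8,dy=-3->C
  (2,6):dx=-12,dy=+1->D; (2,7):dx=-7,dy=-12->C; (2,8):dx=-10,dy=-6->C; (2,9):dx=-9,dy=+3->D
  (2,10):dx=-3,dy=-8->C; (3,4):dx=+3,dy=+9->C; (3,5):dx=-4,dy=+1->D; (3,6):dx=-8,dy=+5->D
  (3,7):dx=-3,dy=-8->C; (3,8):dx=-6,dy=-2->C; (3,9):dx=-5,dy=+7->D; (3,10):dx=+1,dy=-4->D
  (4,5):dx=-7,dy=-8->C; (4,6):dx=-11,dy=-4->C; (4,7):dx=-6,dy=-17->C; (4,8):dx=-9,dy=-11->C
  (4,9):dx=-8,dy=-2->C; (4,10):dx=-2,dy=-13->C; (5,6):dx=-4,dy=+4->D; (5,7):dx=+1,dy=-9->D
  (5,8):dx=-2,dy=-3->C; (5,9):dx=-1,dy=+6->D; (5,10):dx=+5,dy=-5->D; (6,7):dx=+5,dy=-13->D
  (6,8):dx=+2,dy=-7->D; (6,9):dx=+3,dy=+2->C; (6,10):dx=+9,dy=-9->D; (7,8):dx=-3,dy=+6->D
  (7,9):dx=-2,dy=+15->D; (7,10):dx=+4,dy=+4->C; (8,9):dx=+1,dy=+9->C; (8,10):dx=+7,dy=-2->D
  (9,10):dx=+6,dy=-11->D
Step 2: C = 21, D = 24, total pairs = 45.
Step 3: tau = (C - D)/(n(n-1)/2) = (21 - 24)/45 = -0.066667.
Step 4: Exact two-sided p-value (enumerate n! = 3628800 permutations of y under H0): p = 0.861801.
Step 5: alpha = 0.05. fail to reject H0.

tau_b = -0.0667 (C=21, D=24), p = 0.861801, fail to reject H0.


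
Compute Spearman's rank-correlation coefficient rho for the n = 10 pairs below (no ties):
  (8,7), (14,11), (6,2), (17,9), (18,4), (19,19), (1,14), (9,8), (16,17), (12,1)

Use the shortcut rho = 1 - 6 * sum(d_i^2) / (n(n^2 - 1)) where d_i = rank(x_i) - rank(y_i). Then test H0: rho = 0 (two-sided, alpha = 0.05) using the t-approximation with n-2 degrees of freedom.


Step 1: Rank x and y separately (midranks; no ties here).
rank(x): 8->3, 14->6, 6->2, 17->8, 18->9, 19->10, 1->1, 9->4, 16->7, 12->5
rank(y): 7->4, 11->7, 2->2, 9->6, 4->3, 19->10, 14->8, 8->5, 17->9, 1->1
Step 2: d_i = R_x(i) - R_y(i); compute d_i^2.
  (3-4)^2=1, (6-7)^2=1, (2-2)^2=0, (8-6)^2=4, (9-3)^2=36, (10-10)^2=0, (1-8)^2=49, (4-5)^2=1, (7-9)^2=4, (5-1)^2=16
sum(d^2) = 112.
Step 3: rho = 1 - 6*112 / (10*(10^2 - 1)) = 1 - 672/990 = 0.321212.
Step 4: Under H0, t = rho * sqrt((n-2)/(1-rho^2)) = 0.9594 ~ t(8).
Step 5: Two-sided p-value from the t-distribution with 8 df = 0.365468.
Step 6: alpha = 0.05. fail to reject H0.

rho = 0.3212, p = 0.365468, fail to reject H0 at alpha = 0.05.


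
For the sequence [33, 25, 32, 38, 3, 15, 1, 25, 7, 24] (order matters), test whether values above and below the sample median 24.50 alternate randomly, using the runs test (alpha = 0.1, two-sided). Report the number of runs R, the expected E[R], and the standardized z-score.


Step 1: Compute median = 24.50; label A = above, B = below.
Labels in order: AAAABBBABB  (n_A = 5, n_B = 5)
Step 2: Count runs R = 4.
Step 3: Under H0 (random ordering), E[R] = 2*n_A*n_B/(n_A+n_B) + 1 = 2*5*5/10 + 1 = 6.0000.
        Var[R] = 2*n_A*n_B*(2*n_A*n_B - n_A - n_B) / ((n_A+n_B)^2 * (n_A+n_B-1)) = 2000/900 = 2.2222.
        SD[R] = 1.4907.
Step 4: Continuity-corrected z = (R + 0.5 - E[R]) / SD[R] = (4 + 0.5 - 6.0000) / 1.4907 = -1.0062.
Step 5: Two-sided p-value via normal approximation = 2*(1 - Phi(|z|)) = 0.314305.
Step 6: alpha = 0.1. fail to reject H0.

R = 4, z = -1.0062, p = 0.314305, fail to reject H0.


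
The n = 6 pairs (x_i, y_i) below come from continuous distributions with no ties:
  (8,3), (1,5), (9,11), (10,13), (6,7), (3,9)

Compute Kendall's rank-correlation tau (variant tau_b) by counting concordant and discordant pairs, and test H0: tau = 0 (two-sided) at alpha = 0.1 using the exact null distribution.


Step 1: Enumerate the 15 unordered pairs (i,j) with i<j and classify each by sign(x_j-x_i) * sign(y_j-y_i).
  (1,2):dx=-7,dy=+2->D; (1,3):dx=+1,dy=+8->C; (1,4):dx=+2,dy=+10->C; (1,5):dx=-2,dy=+4->D
  (1,6):dx=-5,dy=+6->D; (2,3):dx=+8,dy=+6->C; (2,4):dx=+9,dy=+8->C; (2,5):dx=+5,dy=+2->C
  (2,6):dx=+2,dy=+4->C; (3,4):dx=+1,dy=+2->C; (3,5):dx=-3,dy=-4->C; (3,6):dx=-6,dy=-2->C
  (4,5):dx=-4,dy=-6->C; (4,6):dx=-7,dy=-4->C; (5,6):dx=-3,dy=+2->D
Step 2: C = 11, D = 4, total pairs = 15.
Step 3: tau = (C - D)/(n(n-1)/2) = (11 - 4)/15 = 0.466667.
Step 4: Exact two-sided p-value (enumerate n! = 720 permutations of y under H0): p = 0.272222.
Step 5: alpha = 0.1. fail to reject H0.

tau_b = 0.4667 (C=11, D=4), p = 0.272222, fail to reject H0.


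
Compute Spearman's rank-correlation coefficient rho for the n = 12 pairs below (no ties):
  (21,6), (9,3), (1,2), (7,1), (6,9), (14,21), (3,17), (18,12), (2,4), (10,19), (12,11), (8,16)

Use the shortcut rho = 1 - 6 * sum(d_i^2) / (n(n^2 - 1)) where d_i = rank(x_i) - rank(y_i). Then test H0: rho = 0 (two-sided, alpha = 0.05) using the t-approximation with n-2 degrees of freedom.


Step 1: Rank x and y separately (midranks; no ties here).
rank(x): 21->12, 9->7, 1->1, 7->5, 6->4, 14->10, 3->3, 18->11, 2->2, 10->8, 12->9, 8->6
rank(y): 6->5, 3->3, 2->2, 1->1, 9->6, 21->12, 17->10, 12->8, 4->4, 19->11, 11->7, 16->9
Step 2: d_i = R_x(i) - R_y(i); compute d_i^2.
  (12-5)^2=49, (7-3)^2=16, (1-2)^2=1, (5-1)^2=16, (4-6)^2=4, (10-12)^2=4, (3-10)^2=49, (11-8)^2=9, (2-4)^2=4, (8-11)^2=9, (9-7)^2=4, (6-9)^2=9
sum(d^2) = 174.
Step 3: rho = 1 - 6*174 / (12*(12^2 - 1)) = 1 - 1044/1716 = 0.391608.
Step 4: Under H0, t = rho * sqrt((n-2)/(1-rho^2)) = 1.3459 ~ t(10).
Step 5: Two-sided p-value from the t-distribution with 10 df = 0.208063.
Step 6: alpha = 0.05. fail to reject H0.

rho = 0.3916, p = 0.208063, fail to reject H0 at alpha = 0.05.


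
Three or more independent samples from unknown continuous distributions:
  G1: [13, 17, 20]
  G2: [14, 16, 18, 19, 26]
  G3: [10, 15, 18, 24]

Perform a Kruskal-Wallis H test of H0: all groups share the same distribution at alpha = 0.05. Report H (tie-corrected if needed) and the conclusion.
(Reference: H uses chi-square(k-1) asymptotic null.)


Step 1: Combine all N = 12 observations and assign midranks.
sorted (value, group, rank): (10,G3,1), (13,G1,2), (14,G2,3), (15,G3,4), (16,G2,5), (17,G1,6), (18,G2,7.5), (18,G3,7.5), (19,G2,9), (20,G1,10), (24,G3,11), (26,G2,12)
Step 2: Sum ranks within each group.
R_1 = 18 (n_1 = 3)
R_2 = 36.5 (n_2 = 5)
R_3 = 23.5 (n_3 = 4)
Step 3: H = 12/(N(N+1)) * sum(R_i^2/n_i) - 3(N+1)
     = 12/(12*13) * (18^2/3 + 36.5^2/5 + 23.5^2/4) - 3*13
     = 0.076923 * 512.513 - 39
     = 0.424038.
Step 4: Ties present; correction factor C = 1 - 6/(12^3 - 12) = 0.996503. Corrected H = 0.424038 / 0.996503 = 0.425526.
Step 5: Under H0, H ~ chi^2(2); p-value = 0.808348.
Step 6: alpha = 0.05. fail to reject H0.

H = 0.4255, df = 2, p = 0.808348, fail to reject H0.


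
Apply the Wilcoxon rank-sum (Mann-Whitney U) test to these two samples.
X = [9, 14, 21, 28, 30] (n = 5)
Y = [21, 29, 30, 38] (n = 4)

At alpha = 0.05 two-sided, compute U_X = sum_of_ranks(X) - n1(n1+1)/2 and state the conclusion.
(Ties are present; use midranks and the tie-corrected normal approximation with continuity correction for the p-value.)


Step 1: Combine and sort all 9 observations; assign midranks.
sorted (value, group): (9,X), (14,X), (21,X), (21,Y), (28,X), (29,Y), (30,X), (30,Y), (38,Y)
ranks: 9->1, 14->2, 21->3.5, 21->3.5, 28->5, 29->6, 30->7.5, 30->7.5, 38->9
Step 2: Rank sum for X: R1 = 1 + 2 + 3.5 + 5 + 7.5 = 19.
Step 3: U_X = R1 - n1(n1+1)/2 = 19 - 5*6/2 = 19 - 15 = 4.
       U_Y = n1*n2 - U_X = 20 - 4 = 16.
Step 4: Ties are present, so use the tie-corrected normal approximation (with continuity correction) for the p-value.
Step 5: p-value = 0.174277; compare to alpha = 0.05. fail to reject H0.

U_X = 4, p = 0.174277, fail to reject H0 at alpha = 0.05.


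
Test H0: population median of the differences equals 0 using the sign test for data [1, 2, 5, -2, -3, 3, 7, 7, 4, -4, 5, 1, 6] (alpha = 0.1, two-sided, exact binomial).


Step 1: Discard zero differences. Original n = 13; n_eff = number of nonzero differences = 13.
Nonzero differences (with sign): +1, +2, +5, -2, -3, +3, +7, +7, +4, -4, +5, +1, +6
Step 2: Count signs: positive = 10, negative = 3.
Step 3: Under H0: P(positive) = 0.5, so the number of positives S ~ Bin(13, 0.5).
Step 4: Two-sided exact p-value = sum of Bin(13,0.5) probabilities at or below the observed probability = 0.092285.
Step 5: alpha = 0.1. reject H0.

n_eff = 13, pos = 10, neg = 3, p = 0.092285, reject H0.


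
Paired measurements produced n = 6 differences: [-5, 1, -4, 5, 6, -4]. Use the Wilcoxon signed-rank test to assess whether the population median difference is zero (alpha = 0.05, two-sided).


Step 1: Drop any zero differences (none here) and take |d_i|.
|d| = [5, 1, 4, 5, 6, 4]
Step 2: Midrank |d_i| (ties get averaged ranks).
ranks: |5|->4.5, |1|->1, |4|->2.5, |5|->4.5, |6|->6, |4|->2.5
Step 3: Attach original signs; sum ranks with positive sign and with negative sign.
W+ = 1 + 4.5 + 6 = 11.5
W- = 4.5 + 2.5 + 2.5 = 9.5
(Check: W+ + W- = 21 should equal n(n+1)/2 = 21.)
Step 4: Test statistic W = min(W+, W-) = 9.5.
Step 5: Ties in |d|, so use the tie-corrected normal approximation.
        E[W] = n(n+1)/4 = 6*7/4 = 10.5.
        Tie groups: |d|=4 (t=2), |d|=5 (t=2); sum(t^3 - t) = 12.
        Var[W] = n(n+1)(2n+1)/24 - sum(t^3-t)/48 = 546/24 - 12/48 = 22.5.
        z = (W - E[W]) / sqrt(Var[W]) = (9.5 - 10.5) / 4.7434 = -0.2108.
        Two-sided p = 2*Phi(z) = 0.833029.
Step 6: alpha = 0.05. fail to reject H0.

W+ = 11.5, W- = 9.5, W = min = 9.5, p = 0.833029, fail to reject H0.


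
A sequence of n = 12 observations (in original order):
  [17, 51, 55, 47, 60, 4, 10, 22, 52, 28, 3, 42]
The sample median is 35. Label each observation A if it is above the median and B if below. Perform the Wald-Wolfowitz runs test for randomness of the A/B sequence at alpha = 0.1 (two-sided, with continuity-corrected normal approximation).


Step 1: Compute median = 35; label A = above, B = below.
Labels in order: BAAAABBBABBA  (n_A = 6, n_B = 6)
Step 2: Count runs R = 6.
Step 3: Under H0 (random ordering), E[R] = 2*n_A*n_B/(n_A+n_B) + 1 = 2*6*6/12 + 1 = 7.0000.
        Var[R] = 2*n_A*n_B*(2*n_A*n_B - n_A - n_B) / ((n_A+n_B)^2 * (n_A+n_B-1)) = 4320/1584 = 2.7273.
        SD[R] = 1.6514.
Step 4: Continuity-corrected z = (R + 0.5 - E[R]) / SD[R] = (6 + 0.5 - 7.0000) / 1.6514 = -0.3028.
Step 5: Two-sided p-value via normal approximation = 2*(1 - Phi(|z|)) = 0.762069.
Step 6: alpha = 0.1. fail to reject H0.

R = 6, z = -0.3028, p = 0.762069, fail to reject H0.


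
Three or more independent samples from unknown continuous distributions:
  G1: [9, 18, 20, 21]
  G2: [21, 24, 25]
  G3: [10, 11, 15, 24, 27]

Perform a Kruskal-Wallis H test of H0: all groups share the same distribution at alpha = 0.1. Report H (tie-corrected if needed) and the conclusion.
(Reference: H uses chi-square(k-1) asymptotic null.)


Step 1: Combine all N = 12 observations and assign midranks.
sorted (value, group, rank): (9,G1,1), (10,G3,2), (11,G3,3), (15,G3,4), (18,G1,5), (20,G1,6), (21,G1,7.5), (21,G2,7.5), (24,G2,9.5), (24,G3,9.5), (25,G2,11), (27,G3,12)
Step 2: Sum ranks within each group.
R_1 = 19.5 (n_1 = 4)
R_2 = 28 (n_2 = 3)
R_3 = 30.5 (n_3 = 5)
Step 3: H = 12/(N(N+1)) * sum(R_i^2/n_i) - 3(N+1)
     = 12/(12*13) * (19.5^2/4 + 28^2/3 + 30.5^2/5) - 3*13
     = 0.076923 * 542.446 - 39
     = 2.726603.
Step 4: Ties present; correction factor C = 1 - 12/(12^3 - 12) = 0.993007. Corrected H = 2.726603 / 0.993007 = 2.745804.
Step 5: Under H0, H ~ chi^2(2); p-value = 0.253371.
Step 6: alpha = 0.1. fail to reject H0.

H = 2.7458, df = 2, p = 0.253371, fail to reject H0.


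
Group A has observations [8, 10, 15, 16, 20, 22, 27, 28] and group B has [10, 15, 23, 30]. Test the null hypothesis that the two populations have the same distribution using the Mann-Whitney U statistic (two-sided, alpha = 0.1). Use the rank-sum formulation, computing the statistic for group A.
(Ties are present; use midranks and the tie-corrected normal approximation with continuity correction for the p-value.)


Step 1: Combine and sort all 12 observations; assign midranks.
sorted (value, group): (8,X), (10,X), (10,Y), (15,X), (15,Y), (16,X), (20,X), (22,X), (23,Y), (27,X), (28,X), (30,Y)
ranks: 8->1, 10->2.5, 10->2.5, 15->4.5, 15->4.5, 16->6, 20->7, 22->8, 23->9, 27->10, 28->11, 30->12
Step 2: Rank sum for X: R1 = 1 + 2.5 + 4.5 + 6 + 7 + 8 + 10 + 11 = 50.
Step 3: U_X = R1 - n1(n1+1)/2 = 50 - 8*9/2 = 50 - 36 = 14.
       U_Y = n1*n2 - U_X = 32 - 14 = 18.
Step 4: Ties are present, so use the tie-corrected normal approximation (with continuity correction) for the p-value.
Step 5: p-value = 0.798215; compare to alpha = 0.1. fail to reject H0.

U_X = 14, p = 0.798215, fail to reject H0 at alpha = 0.1.


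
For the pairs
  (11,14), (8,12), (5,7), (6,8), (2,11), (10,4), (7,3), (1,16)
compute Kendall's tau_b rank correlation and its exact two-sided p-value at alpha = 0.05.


Step 1: Enumerate the 28 unordered pairs (i,j) with i<j and classify each by sign(x_j-x_i) * sign(y_j-y_i).
  (1,2):dx=-3,dy=-2->C; (1,3):dx=-6,dy=-7->C; (1,4):dx=-5,dy=-6->C; (1,5):dx=-9,dy=-3->C
  (1,6):dx=-1,dy=-10->C; (1,7):dx=-4,dy=-11->C; (1,8):dx=-10,dy=+2->D; (2,3):dx=-3,dy=-5->C
  (2,4):dx=-2,dy=-4->C; (2,5):dx=-6,dy=-1->C; (2,6):dx=+2,dy=-8->D; (2,7):dx=-1,dy=-9->C
  (2,8):dx=-7,dy=+4->D; (3,4):dx=+1,dy=+1->C; (3,5):dx=-3,dy=+4->D; (3,6):dx=+5,dy=-3->D
  (3,7):dx=+2,dy=-4->D; (3,8):dx=-4,dy=+9->D; (4,5):dx=-4,dy=+3->D; (4,6):dx=+4,dy=-4->D
  (4,7):dx=+1,dy=-5->D; (4,8):dx=-5,dy=+8->D; (5,6):dx=+8,dy=-7->D; (5,7):dx=+5,dy=-8->D
  (5,8):dx=-1,dy=+5->D; (6,7):dx=-3,dy=-1->C; (6,8):dx=-9,dy=+12->D; (7,8):dx=-6,dy=+13->D
Step 2: C = 12, D = 16, total pairs = 28.
Step 3: tau = (C - D)/(n(n-1)/2) = (12 - 16)/28 = -0.142857.
Step 4: Exact two-sided p-value (enumerate n! = 40320 permutations of y under H0): p = 0.719544.
Step 5: alpha = 0.05. fail to reject H0.

tau_b = -0.1429 (C=12, D=16), p = 0.719544, fail to reject H0.


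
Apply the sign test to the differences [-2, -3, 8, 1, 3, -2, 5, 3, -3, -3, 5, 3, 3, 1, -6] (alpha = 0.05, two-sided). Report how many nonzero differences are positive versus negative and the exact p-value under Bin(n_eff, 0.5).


Step 1: Discard zero differences. Original n = 15; n_eff = number of nonzero differences = 15.
Nonzero differences (with sign): -2, -3, +8, +1, +3, -2, +5, +3, -3, -3, +5, +3, +3, +1, -6
Step 2: Count signs: positive = 9, negative = 6.
Step 3: Under H0: P(positive) = 0.5, so the number of positives S ~ Bin(15, 0.5).
Step 4: Two-sided exact p-value = sum of Bin(15,0.5) probabilities at or below the observed probability = 0.607239.
Step 5: alpha = 0.05. fail to reject H0.

n_eff = 15, pos = 9, neg = 6, p = 0.607239, fail to reject H0.


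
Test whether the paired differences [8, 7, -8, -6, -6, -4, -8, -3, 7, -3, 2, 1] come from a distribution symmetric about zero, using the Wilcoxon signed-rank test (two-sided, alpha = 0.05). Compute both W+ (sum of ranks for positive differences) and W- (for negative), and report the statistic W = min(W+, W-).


Step 1: Drop any zero differences (none here) and take |d_i|.
|d| = [8, 7, 8, 6, 6, 4, 8, 3, 7, 3, 2, 1]
Step 2: Midrank |d_i| (ties get averaged ranks).
ranks: |8|->11, |7|->8.5, |8|->11, |6|->6.5, |6|->6.5, |4|->5, |8|->11, |3|->3.5, |7|->8.5, |3|->3.5, |2|->2, |1|->1
Step 3: Attach original signs; sum ranks with positive sign and with negative sign.
W+ = 11 + 8.5 + 8.5 + 2 + 1 = 31
W- = 11 + 6.5 + 6.5 + 5 + 11 + 3.5 + 3.5 = 47
(Check: W+ + W- = 78 should equal n(n+1)/2 = 78.)
Step 4: Test statistic W = min(W+, W-) = 31.
Step 5: Ties in |d|, so use the tie-corrected normal approximation.
        E[W] = n(n+1)/4 = 12*13/4 = 39.
        Tie groups: |d|=3 (t=2), |d|=6 (t=2), |d|=7 (t=2), |d|=8 (t=3); sum(t^3 - t) = 42.
        Var[W] = n(n+1)(2n+1)/24 - sum(t^3-t)/48 = 3900/24 - 42/48 = 161.625.
        z = (W - E[W]) / sqrt(Var[W]) = (31 - 39) / 12.7132 = -0.6293.
        Two-sided p = 2*Phi(z) = 0.529174.
Step 6: alpha = 0.05. fail to reject H0.

W+ = 31, W- = 47, W = min = 31, p = 0.529174, fail to reject H0.


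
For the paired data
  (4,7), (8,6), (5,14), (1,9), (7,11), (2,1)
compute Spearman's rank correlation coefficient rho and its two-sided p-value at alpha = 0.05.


Step 1: Rank x and y separately (midranks; no ties here).
rank(x): 4->3, 8->6, 5->4, 1->1, 7->5, 2->2
rank(y): 7->3, 6->2, 14->6, 9->4, 11->5, 1->1
Step 2: d_i = R_x(i) - R_y(i); compute d_i^2.
  (3-3)^2=0, (6-2)^2=16, (4-6)^2=4, (1-4)^2=9, (5-5)^2=0, (2-1)^2=1
sum(d^2) = 30.
Step 3: rho = 1 - 6*30 / (6*(6^2 - 1)) = 1 - 180/210 = 0.142857.
Step 4: Under H0, t = rho * sqrt((n-2)/(1-rho^2)) = 0.2887 ~ t(4).
Step 5: Two-sided p-value from the t-distribution with 4 df = 0.787172.
Step 6: alpha = 0.05. fail to reject H0.

rho = 0.1429, p = 0.787172, fail to reject H0 at alpha = 0.05.


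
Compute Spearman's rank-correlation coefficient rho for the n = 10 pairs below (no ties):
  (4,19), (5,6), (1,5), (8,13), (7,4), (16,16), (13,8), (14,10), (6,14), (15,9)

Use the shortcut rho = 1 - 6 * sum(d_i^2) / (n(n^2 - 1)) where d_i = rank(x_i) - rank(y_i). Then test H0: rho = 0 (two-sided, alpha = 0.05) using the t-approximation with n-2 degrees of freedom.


Step 1: Rank x and y separately (midranks; no ties here).
rank(x): 4->2, 5->3, 1->1, 8->6, 7->5, 16->10, 13->7, 14->8, 6->4, 15->9
rank(y): 19->10, 6->3, 5->2, 13->7, 4->1, 16->9, 8->4, 10->6, 14->8, 9->5
Step 2: d_i = R_x(i) - R_y(i); compute d_i^2.
  (2-10)^2=64, (3-3)^2=0, (1-2)^2=1, (6-7)^2=1, (5-1)^2=16, (10-9)^2=1, (7-4)^2=9, (8-6)^2=4, (4-8)^2=16, (9-5)^2=16
sum(d^2) = 128.
Step 3: rho = 1 - 6*128 / (10*(10^2 - 1)) = 1 - 768/990 = 0.224242.
Step 4: Under H0, t = rho * sqrt((n-2)/(1-rho^2)) = 0.6508 ~ t(8).
Step 5: Two-sided p-value from the t-distribution with 8 df = 0.533401.
Step 6: alpha = 0.05. fail to reject H0.

rho = 0.2242, p = 0.533401, fail to reject H0 at alpha = 0.05.


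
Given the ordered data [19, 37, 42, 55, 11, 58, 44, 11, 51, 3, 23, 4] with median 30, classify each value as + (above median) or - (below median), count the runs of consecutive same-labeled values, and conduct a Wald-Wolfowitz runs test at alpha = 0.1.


Step 1: Compute median = 30; label A = above, B = below.
Labels in order: BAAABAABABBB  (n_A = 6, n_B = 6)
Step 2: Count runs R = 7.
Step 3: Under H0 (random ordering), E[R] = 2*n_A*n_B/(n_A+n_B) + 1 = 2*6*6/12 + 1 = 7.0000.
        Var[R] = 2*n_A*n_B*(2*n_A*n_B - n_A - n_B) / ((n_A+n_B)^2 * (n_A+n_B-1)) = 4320/1584 = 2.7273.
        SD[R] = 1.6514.
Step 4: R = E[R], so z = 0 with no continuity correction.
Step 5: Two-sided p-value via normal approximation = 2*(1 - Phi(|z|)) = 1.000000.
Step 6: alpha = 0.1. fail to reject H0.

R = 7, z = 0.0000, p = 1.000000, fail to reject H0.


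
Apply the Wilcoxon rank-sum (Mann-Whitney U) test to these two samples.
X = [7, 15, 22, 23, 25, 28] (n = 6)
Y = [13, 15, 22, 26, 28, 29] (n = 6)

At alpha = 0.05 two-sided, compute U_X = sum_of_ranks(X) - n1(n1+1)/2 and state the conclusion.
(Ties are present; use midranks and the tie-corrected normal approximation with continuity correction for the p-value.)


Step 1: Combine and sort all 12 observations; assign midranks.
sorted (value, group): (7,X), (13,Y), (15,X), (15,Y), (22,X), (22,Y), (23,X), (25,X), (26,Y), (28,X), (28,Y), (29,Y)
ranks: 7->1, 13->2, 15->3.5, 15->3.5, 22->5.5, 22->5.5, 23->7, 25->8, 26->9, 28->10.5, 28->10.5, 29->12
Step 2: Rank sum for X: R1 = 1 + 3.5 + 5.5 + 7 + 8 + 10.5 = 35.5.
Step 3: U_X = R1 - n1(n1+1)/2 = 35.5 - 6*7/2 = 35.5 - 21 = 14.5.
       U_Y = n1*n2 - U_X = 36 - 14.5 = 21.5.
Step 4: Ties are present, so use the tie-corrected normal approximation (with continuity correction) for the p-value.
Step 5: p-value = 0.629150; compare to alpha = 0.05. fail to reject H0.

U_X = 14.5, p = 0.629150, fail to reject H0 at alpha = 0.05.


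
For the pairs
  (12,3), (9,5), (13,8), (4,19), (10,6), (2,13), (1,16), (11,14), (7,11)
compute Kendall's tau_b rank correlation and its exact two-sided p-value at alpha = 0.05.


Step 1: Enumerate the 36 unordered pairs (i,j) with i<j and classify each by sign(x_j-x_i) * sign(y_j-y_i).
  (1,2):dx=-3,dy=+2->D; (1,3):dx=+1,dy=+5->C; (1,4):dx=-8,dy=+16->D; (1,5):dx=-2,dy=+3->D
  (1,6):dx=-10,dy=+10->D; (1,7):dx=-11,dy=+13->D; (1,8):dx=-1,dy=+11->D; (1,9):dx=-5,dy=+8->D
  (2,3):dx=+4,dy=+3->C; (2,4):dx=-5,dy=+14->D; (2,5):dx=+1,dy=+1->C; (2,6):dx=-7,dy=+8->D
  (2,7):dx=-8,dy=+11->D; (2,8):dx=+2,dy=+9->C; (2,9):dx=-2,dy=+6->D; (3,4):dx=-9,dy=+11->D
  (3,5):dx=-3,dy=-2->C; (3,6):dx=-11,dy=+5->D; (3,7):dx=-12,dy=+8->D; (3,8):dx=-2,dy=+6->D
  (3,9):dx=-6,dy=+3->D; (4,5):dx=+6,dy=-13->D; (4,6):dx=-2,dy=-6->C; (4,7):dx=-3,dy=-3->C
  (4,8):dx=+7,dy=-5->D; (4,9):dx=+3,dy=-8->D; (5,6):dx=-8,dy=+7->D; (5,7):dx=-9,dy=+10->D
  (5,8):dx=+1,dy=+8->C; (5,9):dx=-3,dy=+5->D; (6,7):dx=-1,dy=+3->D; (6,8):dx=+9,dy=+1->C
  (6,9):dx=+5,dy=-2->D; (7,8):dx=+10,dy=-2->D; (7,9):dx=+6,dy=-5->D; (8,9):dx=-4,dy=-3->C
Step 2: C = 10, D = 26, total pairs = 36.
Step 3: tau = (C - D)/(n(n-1)/2) = (10 - 26)/36 = -0.444444.
Step 4: Exact two-sided p-value (enumerate n! = 362880 permutations of y under H0): p = 0.119439.
Step 5: alpha = 0.05. fail to reject H0.

tau_b = -0.4444 (C=10, D=26), p = 0.119439, fail to reject H0.


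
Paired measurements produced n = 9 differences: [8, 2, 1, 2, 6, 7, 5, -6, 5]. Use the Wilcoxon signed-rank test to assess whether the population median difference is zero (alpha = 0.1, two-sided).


Step 1: Drop any zero differences (none here) and take |d_i|.
|d| = [8, 2, 1, 2, 6, 7, 5, 6, 5]
Step 2: Midrank |d_i| (ties get averaged ranks).
ranks: |8|->9, |2|->2.5, |1|->1, |2|->2.5, |6|->6.5, |7|->8, |5|->4.5, |6|->6.5, |5|->4.5
Step 3: Attach original signs; sum ranks with positive sign and with negative sign.
W+ = 9 + 2.5 + 1 + 2.5 + 6.5 + 8 + 4.5 + 4.5 = 38.5
W- = 6.5 = 6.5
(Check: W+ + W- = 45 should equal n(n+1)/2 = 45.)
Step 4: Test statistic W = min(W+, W-) = 6.5.
Step 5: Ties in |d|, so use the tie-corrected normal approximation.
        E[W] = n(n+1)/4 = 9*10/4 = 22.5.
        Tie groups: |d|=2 (t=2), |d|=5 (t=2), |d|=6 (t=2); sum(t^3 - t) = 18.
        Var[W] = n(n+1)(2n+1)/24 - sum(t^3-t)/48 = 1710/24 - 18/48 = 70.875.
        z = (W - E[W]) / sqrt(Var[W]) = (6.5 - 22.5) / 8.4187 = -1.9005.
        Two-sided p = 2*Phi(z) = 0.057364.
Step 6: alpha = 0.1. reject H0.

W+ = 38.5, W- = 6.5, W = min = 6.5, p = 0.057364, reject H0.


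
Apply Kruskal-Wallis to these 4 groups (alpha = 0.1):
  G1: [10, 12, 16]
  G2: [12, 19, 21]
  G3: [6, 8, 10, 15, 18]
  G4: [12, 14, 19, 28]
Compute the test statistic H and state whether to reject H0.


Step 1: Combine all N = 15 observations and assign midranks.
sorted (value, group, rank): (6,G3,1), (8,G3,2), (10,G1,3.5), (10,G3,3.5), (12,G1,6), (12,G2,6), (12,G4,6), (14,G4,8), (15,G3,9), (16,G1,10), (18,G3,11), (19,G2,12.5), (19,G4,12.5), (21,G2,14), (28,G4,15)
Step 2: Sum ranks within each group.
R_1 = 19.5 (n_1 = 3)
R_2 = 32.5 (n_2 = 3)
R_3 = 26.5 (n_3 = 5)
R_4 = 41.5 (n_4 = 4)
Step 3: H = 12/(N(N+1)) * sum(R_i^2/n_i) - 3(N+1)
     = 12/(15*16) * (19.5^2/3 + 32.5^2/3 + 26.5^2/5 + 41.5^2/4) - 3*16
     = 0.050000 * 1049.85 - 48
     = 4.492292.
Step 4: Ties present; correction factor C = 1 - 36/(15^3 - 15) = 0.989286. Corrected H = 4.492292 / 0.989286 = 4.540945.
Step 5: Under H0, H ~ chi^2(3); p-value = 0.208667.
Step 6: alpha = 0.1. fail to reject H0.

H = 4.5409, df = 3, p = 0.208667, fail to reject H0.


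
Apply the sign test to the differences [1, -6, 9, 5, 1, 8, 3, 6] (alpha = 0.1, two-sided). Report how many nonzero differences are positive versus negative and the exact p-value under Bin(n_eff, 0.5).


Step 1: Discard zero differences. Original n = 8; n_eff = number of nonzero differences = 8.
Nonzero differences (with sign): +1, -6, +9, +5, +1, +8, +3, +6
Step 2: Count signs: positive = 7, negative = 1.
Step 3: Under H0: P(positive) = 0.5, so the number of positives S ~ Bin(8, 0.5).
Step 4: Two-sided exact p-value = sum of Bin(8,0.5) probabilities at or below the observed probability = 0.070312.
Step 5: alpha = 0.1. reject H0.

n_eff = 8, pos = 7, neg = 1, p = 0.070312, reject H0.


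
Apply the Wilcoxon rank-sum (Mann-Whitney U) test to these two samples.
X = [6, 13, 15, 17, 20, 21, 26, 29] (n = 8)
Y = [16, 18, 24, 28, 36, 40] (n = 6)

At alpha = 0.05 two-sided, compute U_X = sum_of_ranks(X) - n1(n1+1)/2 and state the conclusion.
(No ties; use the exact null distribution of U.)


Step 1: Combine and sort all 14 observations; assign midranks.
sorted (value, group): (6,X), (13,X), (15,X), (16,Y), (17,X), (18,Y), (20,X), (21,X), (24,Y), (26,X), (28,Y), (29,X), (36,Y), (40,Y)
ranks: 6->1, 13->2, 15->3, 16->4, 17->5, 18->6, 20->7, 21->8, 24->9, 26->10, 28->11, 29->12, 36->13, 40->14
Step 2: Rank sum for X: R1 = 1 + 2 + 3 + 5 + 7 + 8 + 10 + 12 = 48.
Step 3: U_X = R1 - n1(n1+1)/2 = 48 - 8*9/2 = 48 - 36 = 12.
       U_Y = n1*n2 - U_X = 48 - 12 = 36.
Step 4: No ties, so the exact null distribution of U (based on enumerating the C(14,8) = 3003 equally likely rank assignments) gives the two-sided p-value.
Step 5: p-value = 0.141858; compare to alpha = 0.05. fail to reject H0.

U_X = 12, p = 0.141858, fail to reject H0 at alpha = 0.05.


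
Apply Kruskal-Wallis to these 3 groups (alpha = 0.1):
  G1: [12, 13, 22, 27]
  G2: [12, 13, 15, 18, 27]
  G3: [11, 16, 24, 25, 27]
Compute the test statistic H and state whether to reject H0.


Step 1: Combine all N = 14 observations and assign midranks.
sorted (value, group, rank): (11,G3,1), (12,G1,2.5), (12,G2,2.5), (13,G1,4.5), (13,G2,4.5), (15,G2,6), (16,G3,7), (18,G2,8), (22,G1,9), (24,G3,10), (25,G3,11), (27,G1,13), (27,G2,13), (27,G3,13)
Step 2: Sum ranks within each group.
R_1 = 29 (n_1 = 4)
R_2 = 34 (n_2 = 5)
R_3 = 42 (n_3 = 5)
Step 3: H = 12/(N(N+1)) * sum(R_i^2/n_i) - 3(N+1)
     = 12/(14*15) * (29^2/4 + 34^2/5 + 42^2/5) - 3*15
     = 0.057143 * 794.25 - 45
     = 0.385714.
Step 4: Ties present; correction factor C = 1 - 36/(14^3 - 14) = 0.986813. Corrected H = 0.385714 / 0.986813 = 0.390869.
Step 5: Under H0, H ~ chi^2(2); p-value = 0.822477.
Step 6: alpha = 0.1. fail to reject H0.

H = 0.3909, df = 2, p = 0.822477, fail to reject H0.


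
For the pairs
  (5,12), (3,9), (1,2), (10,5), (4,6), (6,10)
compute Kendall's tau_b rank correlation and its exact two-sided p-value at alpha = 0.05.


Step 1: Enumerate the 15 unordered pairs (i,j) with i<j and classify each by sign(x_j-x_i) * sign(y_j-y_i).
  (1,2):dx=-2,dy=-3->C; (1,3):dx=-4,dy=-10->C; (1,4):dx=+5,dy=-7->D; (1,5):dx=-1,dy=-6->C
  (1,6):dx=+1,dy=-2->D; (2,3):dx=-2,dy=-7->C; (2,4):dx=+7,dy=-4->D; (2,5):dx=+1,dy=-3->D
  (2,6):dx=+3,dy=+1->C; (3,4):dx=+9,dy=+3->C; (3,5):dx=+3,dy=+4->C; (3,6):dx=+5,dy=+8->C
  (4,5):dx=-6,dy=+1->D; (4,6):dx=-4,dy=+5->D; (5,6):dx=+2,dy=+4->C
Step 2: C = 9, D = 6, total pairs = 15.
Step 3: tau = (C - D)/(n(n-1)/2) = (9 - 6)/15 = 0.200000.
Step 4: Exact two-sided p-value (enumerate n! = 720 permutations of y under H0): p = 0.719444.
Step 5: alpha = 0.05. fail to reject H0.

tau_b = 0.2000 (C=9, D=6), p = 0.719444, fail to reject H0.


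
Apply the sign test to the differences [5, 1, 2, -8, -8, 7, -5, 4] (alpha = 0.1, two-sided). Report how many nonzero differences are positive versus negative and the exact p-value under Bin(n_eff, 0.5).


Step 1: Discard zero differences. Original n = 8; n_eff = number of nonzero differences = 8.
Nonzero differences (with sign): +5, +1, +2, -8, -8, +7, -5, +4
Step 2: Count signs: positive = 5, negative = 3.
Step 3: Under H0: P(positive) = 0.5, so the number of positives S ~ Bin(8, 0.5).
Step 4: Two-sided exact p-value = sum of Bin(8,0.5) probabilities at or below the observed probability = 0.726562.
Step 5: alpha = 0.1. fail to reject H0.

n_eff = 8, pos = 5, neg = 3, p = 0.726562, fail to reject H0.


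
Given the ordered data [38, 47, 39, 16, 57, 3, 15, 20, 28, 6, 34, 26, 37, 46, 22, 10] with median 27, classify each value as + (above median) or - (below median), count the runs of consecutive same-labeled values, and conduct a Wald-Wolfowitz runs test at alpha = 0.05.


Step 1: Compute median = 27; label A = above, B = below.
Labels in order: AAABABBBABABAABB  (n_A = 8, n_B = 8)
Step 2: Count runs R = 10.
Step 3: Under H0 (random ordering), E[R] = 2*n_A*n_B/(n_A+n_B) + 1 = 2*8*8/16 + 1 = 9.0000.
        Var[R] = 2*n_A*n_B*(2*n_A*n_B - n_A - n_B) / ((n_A+n_B)^2 * (n_A+n_B-1)) = 14336/3840 = 3.7333.
        SD[R] = 1.9322.
Step 4: Continuity-corrected z = (R - 0.5 - E[R]) / SD[R] = (10 - 0.5 - 9.0000) / 1.9322 = 0.2588.
Step 5: Two-sided p-value via normal approximation = 2*(1 - Phi(|z|)) = 0.795809.
Step 6: alpha = 0.05. fail to reject H0.

R = 10, z = 0.2588, p = 0.795809, fail to reject H0.


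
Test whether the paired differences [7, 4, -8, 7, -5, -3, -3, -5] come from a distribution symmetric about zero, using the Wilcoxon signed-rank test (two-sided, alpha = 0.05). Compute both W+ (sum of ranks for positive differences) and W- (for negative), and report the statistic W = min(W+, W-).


Step 1: Drop any zero differences (none here) and take |d_i|.
|d| = [7, 4, 8, 7, 5, 3, 3, 5]
Step 2: Midrank |d_i| (ties get averaged ranks).
ranks: |7|->6.5, |4|->3, |8|->8, |7|->6.5, |5|->4.5, |3|->1.5, |3|->1.5, |5|->4.5
Step 3: Attach original signs; sum ranks with positive sign and with negative sign.
W+ = 6.5 + 3 + 6.5 = 16
W- = 8 + 4.5 + 1.5 + 1.5 + 4.5 = 20
(Check: W+ + W- = 36 should equal n(n+1)/2 = 36.)
Step 4: Test statistic W = min(W+, W-) = 16.
Step 5: Ties in |d|, so use the tie-corrected normal approximation.
        E[W] = n(n+1)/4 = 8*9/4 = 18.
        Tie groups: |d|=3 (t=2), |d|=5 (t=2), |d|=7 (t=2); sum(t^3 - t) = 18.
        Var[W] = n(n+1)(2n+1)/24 - sum(t^3-t)/48 = 1224/24 - 18/48 = 50.625.
        z = (W - E[W]) / sqrt(Var[W]) = (16 - 18) / 7.1151 = -0.2811.
        Two-sided p = 2*Phi(z) = 0.778640.
Step 6: alpha = 0.05. fail to reject H0.

W+ = 16, W- = 20, W = min = 16, p = 0.778640, fail to reject H0.


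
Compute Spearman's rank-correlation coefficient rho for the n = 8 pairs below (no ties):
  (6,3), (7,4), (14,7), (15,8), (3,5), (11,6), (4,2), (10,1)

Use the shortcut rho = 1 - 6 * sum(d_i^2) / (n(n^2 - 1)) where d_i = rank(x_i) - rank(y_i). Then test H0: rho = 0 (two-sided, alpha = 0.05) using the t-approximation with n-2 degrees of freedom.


Step 1: Rank x and y separately (midranks; no ties here).
rank(x): 6->3, 7->4, 14->7, 15->8, 3->1, 11->6, 4->2, 10->5
rank(y): 3->3, 4->4, 7->7, 8->8, 5->5, 6->6, 2->2, 1->1
Step 2: d_i = R_x(i) - R_y(i); compute d_i^2.
  (3-3)^2=0, (4-4)^2=0, (7-7)^2=0, (8-8)^2=0, (1-5)^2=16, (6-6)^2=0, (2-2)^2=0, (5-1)^2=16
sum(d^2) = 32.
Step 3: rho = 1 - 6*32 / (8*(8^2 - 1)) = 1 - 192/504 = 0.619048.
Step 4: Under H0, t = rho * sqrt((n-2)/(1-rho^2)) = 1.9308 ~ t(6).
Step 5: Two-sided p-value from the t-distribution with 6 df = 0.101733.
Step 6: alpha = 0.05. fail to reject H0.

rho = 0.6190, p = 0.101733, fail to reject H0 at alpha = 0.05.


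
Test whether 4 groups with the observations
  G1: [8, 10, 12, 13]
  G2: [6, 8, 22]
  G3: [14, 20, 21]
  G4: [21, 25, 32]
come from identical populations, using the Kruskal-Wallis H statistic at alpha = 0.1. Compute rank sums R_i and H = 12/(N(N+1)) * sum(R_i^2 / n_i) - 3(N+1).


Step 1: Combine all N = 13 observations and assign midranks.
sorted (value, group, rank): (6,G2,1), (8,G1,2.5), (8,G2,2.5), (10,G1,4), (12,G1,5), (13,G1,6), (14,G3,7), (20,G3,8), (21,G3,9.5), (21,G4,9.5), (22,G2,11), (25,G4,12), (32,G4,13)
Step 2: Sum ranks within each group.
R_1 = 17.5 (n_1 = 4)
R_2 = 14.5 (n_2 = 3)
R_3 = 24.5 (n_3 = 3)
R_4 = 34.5 (n_4 = 3)
Step 3: H = 12/(N(N+1)) * sum(R_i^2/n_i) - 3(N+1)
     = 12/(13*14) * (17.5^2/4 + 14.5^2/3 + 24.5^2/3 + 34.5^2/3) - 3*14
     = 0.065934 * 743.479 - 42
     = 7.020604.
Step 4: Ties present; correction factor C = 1 - 12/(13^3 - 13) = 0.994505. Corrected H = 7.020604 / 0.994505 = 7.059392.
Step 5: Under H0, H ~ chi^2(3); p-value = 0.070029.
Step 6: alpha = 0.1. reject H0.

H = 7.0594, df = 3, p = 0.070029, reject H0.
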